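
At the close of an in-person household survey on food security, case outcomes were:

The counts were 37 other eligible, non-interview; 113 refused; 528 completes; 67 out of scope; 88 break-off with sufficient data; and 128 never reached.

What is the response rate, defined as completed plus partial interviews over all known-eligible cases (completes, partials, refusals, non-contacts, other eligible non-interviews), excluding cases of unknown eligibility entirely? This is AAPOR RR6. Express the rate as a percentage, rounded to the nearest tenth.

68.9%

Numerator → 528 + 88 = 616
Denominator → 528 + 88 + 113 + 128 + 37 = 894
RR6 = 616 / 894 = 0.6890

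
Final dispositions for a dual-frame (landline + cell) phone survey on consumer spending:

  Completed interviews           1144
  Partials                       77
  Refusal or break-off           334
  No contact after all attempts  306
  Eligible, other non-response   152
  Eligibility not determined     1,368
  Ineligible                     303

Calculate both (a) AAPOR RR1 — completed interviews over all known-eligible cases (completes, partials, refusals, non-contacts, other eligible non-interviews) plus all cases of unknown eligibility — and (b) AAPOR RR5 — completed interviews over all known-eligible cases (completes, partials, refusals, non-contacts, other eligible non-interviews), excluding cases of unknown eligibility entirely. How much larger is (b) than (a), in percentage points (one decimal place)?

Numerator: 1144
Base: 1144 + 77 + 334 + 306 + 152 + 1368 = 3381
RR1 = 1144 / 3381 = 0.3384
Base: 1144 + 77 + 334 + 306 + 152 = 2013
RR5 = 1144 / 2013 = 0.5683
Difference = 56.83 − 33.84 = 22.99 percentage points

23.0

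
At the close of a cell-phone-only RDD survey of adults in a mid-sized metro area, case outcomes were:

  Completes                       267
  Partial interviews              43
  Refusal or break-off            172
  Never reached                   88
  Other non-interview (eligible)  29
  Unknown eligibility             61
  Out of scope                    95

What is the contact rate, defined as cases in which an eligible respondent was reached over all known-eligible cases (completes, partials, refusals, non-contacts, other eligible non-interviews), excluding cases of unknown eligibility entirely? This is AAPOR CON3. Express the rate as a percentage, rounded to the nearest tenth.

Numerator = 267 + 43 + 172 + 29 = 511
Denominator = 267 + 43 + 172 + 88 + 29 = 599
CON3 = 511 / 599 = 0.8531

85.3%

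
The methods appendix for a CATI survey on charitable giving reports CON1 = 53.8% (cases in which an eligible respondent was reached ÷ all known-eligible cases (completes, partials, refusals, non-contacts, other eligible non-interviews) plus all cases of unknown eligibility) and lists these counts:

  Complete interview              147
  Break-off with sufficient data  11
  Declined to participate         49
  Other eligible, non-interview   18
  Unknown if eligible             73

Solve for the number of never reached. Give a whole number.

Num: 147 + 11 + 49 + 18 = 225
CON1 = 225 / D = 0.538
D = 225 / 0.538 = 418.2
Rest of base = 298
never reached = 418.2 − 298 ≈ 120

120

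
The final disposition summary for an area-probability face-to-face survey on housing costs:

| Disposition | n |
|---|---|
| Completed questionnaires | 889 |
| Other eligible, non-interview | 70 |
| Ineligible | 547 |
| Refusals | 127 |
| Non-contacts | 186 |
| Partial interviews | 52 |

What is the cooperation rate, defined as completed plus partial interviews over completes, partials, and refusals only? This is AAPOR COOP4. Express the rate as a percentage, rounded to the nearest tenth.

Numerator: 889 + 52 = 941
Base: 889 + 52 + 127 = 1068
COOP4 = 941 / 1068 = 0.8811

88.1%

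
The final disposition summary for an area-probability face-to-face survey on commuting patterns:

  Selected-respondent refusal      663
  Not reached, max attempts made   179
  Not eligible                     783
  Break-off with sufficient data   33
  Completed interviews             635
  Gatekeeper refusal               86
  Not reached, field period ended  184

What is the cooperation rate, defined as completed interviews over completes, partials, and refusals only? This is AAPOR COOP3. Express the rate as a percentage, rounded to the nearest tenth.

44.8%

Declined to participate = 86 + 663 = 749
Never reached = 184 + 179 = 363
Numerator = 635
Denom = 635 + 33 + 749 = 1417
COOP3 = 635 / 1417 = 0.4481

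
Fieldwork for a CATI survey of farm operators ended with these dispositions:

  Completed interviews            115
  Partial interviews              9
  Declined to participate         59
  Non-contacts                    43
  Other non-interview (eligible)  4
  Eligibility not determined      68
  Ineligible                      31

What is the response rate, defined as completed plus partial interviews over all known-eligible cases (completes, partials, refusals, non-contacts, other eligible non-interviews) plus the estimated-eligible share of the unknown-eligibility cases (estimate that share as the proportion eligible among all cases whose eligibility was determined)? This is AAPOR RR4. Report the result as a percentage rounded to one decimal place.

42.8%

Numerator = 115 + 9 = 124
Determined eligible = 115 + 9 + 59 + 43 + 4 = 230
e = 230 / (230 + 31) = 230 / 261 = 0.8812
Estimated eligible among unknowns = 0.8812 × 68 = 59.92
Base = 230 + 59.92 = 289.92
RR4 = 124 / 289.92 = 0.4277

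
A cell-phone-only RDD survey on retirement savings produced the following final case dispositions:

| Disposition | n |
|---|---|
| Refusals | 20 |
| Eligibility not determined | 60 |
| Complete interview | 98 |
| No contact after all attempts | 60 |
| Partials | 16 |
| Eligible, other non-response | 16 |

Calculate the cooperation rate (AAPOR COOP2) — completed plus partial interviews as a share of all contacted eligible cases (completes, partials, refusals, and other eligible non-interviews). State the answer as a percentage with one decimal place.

Top: 98 + 16 = 114
Denom: 98 + 16 + 20 + 16 = 150
COOP2 = 114 / 150 = 0.7600

76.0%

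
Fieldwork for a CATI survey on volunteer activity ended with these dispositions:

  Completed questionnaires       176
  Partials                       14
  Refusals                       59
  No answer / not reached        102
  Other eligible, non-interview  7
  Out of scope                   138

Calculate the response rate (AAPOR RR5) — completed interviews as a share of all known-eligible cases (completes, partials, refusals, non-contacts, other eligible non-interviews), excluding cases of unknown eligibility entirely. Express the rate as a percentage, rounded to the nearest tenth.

Top → 176
Base → 176 + 14 + 59 + 102 + 7 = 358
RR5 = 176 / 358 = 0.4916

49.2%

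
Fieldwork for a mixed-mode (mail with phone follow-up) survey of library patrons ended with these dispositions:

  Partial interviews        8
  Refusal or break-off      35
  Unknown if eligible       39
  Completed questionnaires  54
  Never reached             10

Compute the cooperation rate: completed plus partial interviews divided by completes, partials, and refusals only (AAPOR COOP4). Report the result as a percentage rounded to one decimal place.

Top = 54 + 8 = 62
Denominator = 54 + 8 + 35 = 97
COOP4 = 62 / 97 = 0.6392

63.9%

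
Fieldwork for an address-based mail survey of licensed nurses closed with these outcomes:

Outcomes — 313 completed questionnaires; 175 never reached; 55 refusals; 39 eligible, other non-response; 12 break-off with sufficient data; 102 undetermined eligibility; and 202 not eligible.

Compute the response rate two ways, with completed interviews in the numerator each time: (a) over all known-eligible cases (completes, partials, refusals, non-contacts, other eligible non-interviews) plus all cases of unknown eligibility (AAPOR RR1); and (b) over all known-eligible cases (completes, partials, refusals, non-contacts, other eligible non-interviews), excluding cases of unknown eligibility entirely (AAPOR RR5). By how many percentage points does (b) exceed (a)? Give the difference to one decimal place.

7.7

Top → 313
Base → 313 + 12 + 55 + 175 + 39 + 102 = 696
RR1 = 313 / 696 = 0.4497
Base → 313 + 12 + 55 + 175 + 39 = 594
RR5 = 313 / 594 = 0.5269
Difference = 52.69 − 44.97 = 7.72 percentage points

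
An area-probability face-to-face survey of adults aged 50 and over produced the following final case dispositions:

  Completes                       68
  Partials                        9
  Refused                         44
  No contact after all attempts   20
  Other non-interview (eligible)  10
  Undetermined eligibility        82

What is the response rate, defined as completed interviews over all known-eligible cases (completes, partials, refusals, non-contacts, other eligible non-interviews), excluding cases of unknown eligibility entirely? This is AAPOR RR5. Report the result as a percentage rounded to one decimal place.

Top = 68
Denominator = 68 + 9 + 44 + 20 + 10 = 151
RR5 = 68 / 151 = 0.4503

45.0%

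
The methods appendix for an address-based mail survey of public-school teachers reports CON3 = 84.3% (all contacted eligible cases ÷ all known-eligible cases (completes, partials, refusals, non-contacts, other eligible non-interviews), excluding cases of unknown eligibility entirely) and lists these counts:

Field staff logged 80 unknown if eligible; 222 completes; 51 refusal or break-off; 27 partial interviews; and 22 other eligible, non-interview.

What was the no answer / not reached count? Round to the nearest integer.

60

Top: 222 + 27 + 51 + 22 = 322
CON3 = 322 / D = 0.843
D = 322 / 0.843 = 382.0
Other denominator terms total 322
no answer / not reached = 382.0 − 322 ≈ 60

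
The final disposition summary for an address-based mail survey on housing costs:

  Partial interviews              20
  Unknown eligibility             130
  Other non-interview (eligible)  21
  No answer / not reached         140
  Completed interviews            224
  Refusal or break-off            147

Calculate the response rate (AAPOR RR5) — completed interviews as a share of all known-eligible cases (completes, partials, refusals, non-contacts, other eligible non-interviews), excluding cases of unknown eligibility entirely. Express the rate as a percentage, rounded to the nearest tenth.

40.6%

Top = 224
Base = 224 + 20 + 147 + 140 + 21 = 552
RR5 = 224 / 552 = 0.4058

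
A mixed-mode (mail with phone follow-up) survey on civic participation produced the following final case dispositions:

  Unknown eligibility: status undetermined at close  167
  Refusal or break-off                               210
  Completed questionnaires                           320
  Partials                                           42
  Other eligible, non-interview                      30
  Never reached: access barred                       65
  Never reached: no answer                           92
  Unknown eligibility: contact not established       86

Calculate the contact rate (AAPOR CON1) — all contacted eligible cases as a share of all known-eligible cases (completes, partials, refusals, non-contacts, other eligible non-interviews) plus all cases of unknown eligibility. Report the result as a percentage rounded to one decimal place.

No contact after all attempts = 92 + 65 = 157
Eligibility not determined = 86 + 167 = 253
Top: 320 + 42 + 210 + 30 = 602
Denominator: 320 + 42 + 210 + 157 + 30 + 253 = 1012
CON1 = 602 / 1012 = 0.5949

59.5%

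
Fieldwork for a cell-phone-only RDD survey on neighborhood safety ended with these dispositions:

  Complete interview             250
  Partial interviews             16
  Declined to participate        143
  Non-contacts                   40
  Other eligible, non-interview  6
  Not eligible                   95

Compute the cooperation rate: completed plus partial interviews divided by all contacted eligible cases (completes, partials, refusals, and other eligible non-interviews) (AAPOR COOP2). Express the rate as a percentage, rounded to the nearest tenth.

64.1%

Top = 250 + 16 = 266
Denominator = 250 + 16 + 143 + 6 = 415
COOP2 = 266 / 415 = 0.6410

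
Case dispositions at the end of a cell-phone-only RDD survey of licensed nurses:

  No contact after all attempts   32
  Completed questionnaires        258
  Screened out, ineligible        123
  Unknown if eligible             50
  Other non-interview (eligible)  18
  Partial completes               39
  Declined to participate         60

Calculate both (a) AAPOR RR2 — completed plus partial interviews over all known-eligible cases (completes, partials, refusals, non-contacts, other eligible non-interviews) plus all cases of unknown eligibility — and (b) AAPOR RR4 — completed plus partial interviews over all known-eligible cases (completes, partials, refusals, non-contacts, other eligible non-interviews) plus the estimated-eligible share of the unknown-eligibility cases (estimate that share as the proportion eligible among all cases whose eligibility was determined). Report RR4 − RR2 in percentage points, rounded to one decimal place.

Num → 258 + 39 = 297
Denom → 258 + 39 + 60 + 32 + 18 + 50 = 457
RR2 = 297 / 457 = 0.6499
Eligible (known) → 258 + 39 + 60 + 32 + 18 = 407
e = 407 / (407 + 123) = 407 / 530 = 0.7679
Eligible share of unknowns → 0.7679 × 50 = 38.40
Denom → 407 + 38.40 = 445.40
RR4 = 297 / 445.40 = 0.6668
Difference = 66.68 − 64.99 = 1.69 percentage points

1.7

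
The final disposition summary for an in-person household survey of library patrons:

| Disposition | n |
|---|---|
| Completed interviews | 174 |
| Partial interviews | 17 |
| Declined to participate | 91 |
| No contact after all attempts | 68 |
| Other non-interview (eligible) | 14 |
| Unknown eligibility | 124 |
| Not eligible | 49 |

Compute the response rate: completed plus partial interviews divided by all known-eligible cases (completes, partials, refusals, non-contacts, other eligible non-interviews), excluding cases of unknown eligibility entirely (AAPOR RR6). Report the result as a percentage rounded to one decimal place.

52.5%

Top = 174 + 17 = 191
Base = 174 + 17 + 91 + 68 + 14 = 364
RR6 = 191 / 364 = 0.5247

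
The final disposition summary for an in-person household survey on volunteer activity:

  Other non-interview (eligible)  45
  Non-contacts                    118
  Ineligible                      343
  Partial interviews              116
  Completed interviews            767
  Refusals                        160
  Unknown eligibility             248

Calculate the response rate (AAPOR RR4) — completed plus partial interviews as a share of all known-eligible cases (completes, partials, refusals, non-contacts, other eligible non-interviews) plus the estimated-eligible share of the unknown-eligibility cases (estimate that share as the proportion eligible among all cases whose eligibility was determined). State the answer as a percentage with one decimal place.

63.1%

Numerator: 767 + 116 = 883
Known eligible: 767 + 116 + 160 + 118 + 45 = 1206
e = 1206 / (1206 + 343) = 1206 / 1549 = 0.7786
e × U: 0.7786 × 248 = 193.09
Base: 1206 + 193.09 = 1399.09
RR4 = 883 / 1399.09 = 0.6311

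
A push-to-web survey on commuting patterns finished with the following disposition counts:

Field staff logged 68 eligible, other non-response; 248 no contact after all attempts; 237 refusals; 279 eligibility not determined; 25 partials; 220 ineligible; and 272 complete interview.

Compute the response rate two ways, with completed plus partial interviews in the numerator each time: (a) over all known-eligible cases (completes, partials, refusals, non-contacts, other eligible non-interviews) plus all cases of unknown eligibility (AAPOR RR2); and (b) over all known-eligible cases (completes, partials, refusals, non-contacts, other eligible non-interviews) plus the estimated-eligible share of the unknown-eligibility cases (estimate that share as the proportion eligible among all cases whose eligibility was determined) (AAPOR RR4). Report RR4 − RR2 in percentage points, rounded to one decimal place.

1.4

Num: 272 + 25 = 297
Denominator: 272 + 25 + 237 + 248 + 68 + 279 = 1129
RR2 = 297 / 1129 = 0.2631
Eligible (known): 272 + 25 + 237 + 248 + 68 = 850
e = 850 / (850 + 220) = 850 / 1070 = 0.7944
e × U: 0.7944 × 279 = 221.64
Denominator: 850 + 221.64 = 1071.64
RR4 = 297 / 1071.64 = 0.2771
Difference = 27.71 − 26.31 = 1.40 percentage points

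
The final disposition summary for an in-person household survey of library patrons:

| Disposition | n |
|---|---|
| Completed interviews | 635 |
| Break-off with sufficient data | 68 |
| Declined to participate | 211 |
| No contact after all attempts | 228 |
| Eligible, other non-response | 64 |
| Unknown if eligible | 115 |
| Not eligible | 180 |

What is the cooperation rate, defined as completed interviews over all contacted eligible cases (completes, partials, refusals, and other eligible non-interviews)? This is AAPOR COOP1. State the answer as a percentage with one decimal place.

Top: 635
Base: 635 + 68 + 211 + 64 = 978
COOP1 = 635 / 978 = 0.6493

64.9%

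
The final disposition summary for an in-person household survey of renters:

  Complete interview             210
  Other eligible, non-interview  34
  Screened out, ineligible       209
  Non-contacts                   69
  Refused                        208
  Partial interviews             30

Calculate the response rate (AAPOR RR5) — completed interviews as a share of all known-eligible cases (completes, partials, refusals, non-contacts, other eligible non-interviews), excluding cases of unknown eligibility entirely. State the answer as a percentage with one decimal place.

Num: 210
Denominator: 210 + 30 + 208 + 69 + 34 = 551
RR5 = 210 / 551 = 0.3811

38.1%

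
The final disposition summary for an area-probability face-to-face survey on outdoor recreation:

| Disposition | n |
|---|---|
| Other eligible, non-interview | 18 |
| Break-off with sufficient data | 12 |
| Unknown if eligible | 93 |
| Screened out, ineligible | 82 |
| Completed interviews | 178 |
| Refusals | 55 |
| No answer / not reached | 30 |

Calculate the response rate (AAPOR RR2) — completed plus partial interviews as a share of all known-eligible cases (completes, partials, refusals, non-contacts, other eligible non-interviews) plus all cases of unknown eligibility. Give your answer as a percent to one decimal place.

49.2%

Top → 178 + 12 = 190
Denominator → 178 + 12 + 55 + 30 + 18 + 93 = 386
RR2 = 190 / 386 = 0.4922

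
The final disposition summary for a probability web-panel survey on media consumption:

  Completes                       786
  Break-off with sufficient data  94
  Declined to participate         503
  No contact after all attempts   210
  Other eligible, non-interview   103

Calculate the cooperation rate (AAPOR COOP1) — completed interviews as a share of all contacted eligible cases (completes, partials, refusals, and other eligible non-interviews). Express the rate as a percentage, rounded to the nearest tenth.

52.9%

Top = 786
Base = 786 + 94 + 503 + 103 = 1486
COOP1 = 786 / 1486 = 0.5289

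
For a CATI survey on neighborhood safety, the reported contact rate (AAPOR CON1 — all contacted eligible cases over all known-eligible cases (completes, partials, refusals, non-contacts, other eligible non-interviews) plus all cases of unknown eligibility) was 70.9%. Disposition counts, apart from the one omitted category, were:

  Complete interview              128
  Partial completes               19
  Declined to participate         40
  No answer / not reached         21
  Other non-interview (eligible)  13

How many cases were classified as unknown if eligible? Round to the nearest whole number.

61

Num = 128 + 19 + 40 + 13 = 200
CON1 = 200 / D = 0.709
D = 200 / 0.709 = 282.1
Remaining denominator categories sum to 221
unknown if eligible = 282.1 − 221 ≈ 61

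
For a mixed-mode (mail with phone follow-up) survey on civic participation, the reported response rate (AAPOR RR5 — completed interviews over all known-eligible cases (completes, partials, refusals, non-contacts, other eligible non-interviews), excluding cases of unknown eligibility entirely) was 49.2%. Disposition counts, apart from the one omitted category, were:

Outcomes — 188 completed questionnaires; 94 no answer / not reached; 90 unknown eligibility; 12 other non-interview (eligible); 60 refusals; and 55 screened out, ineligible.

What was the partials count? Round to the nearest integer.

28

RR5 = 188 / D = 0.492
D = 188 / 0.492 = 382.1
Other denominator terms total 354
partials = 382.1 − 354 ≈ 28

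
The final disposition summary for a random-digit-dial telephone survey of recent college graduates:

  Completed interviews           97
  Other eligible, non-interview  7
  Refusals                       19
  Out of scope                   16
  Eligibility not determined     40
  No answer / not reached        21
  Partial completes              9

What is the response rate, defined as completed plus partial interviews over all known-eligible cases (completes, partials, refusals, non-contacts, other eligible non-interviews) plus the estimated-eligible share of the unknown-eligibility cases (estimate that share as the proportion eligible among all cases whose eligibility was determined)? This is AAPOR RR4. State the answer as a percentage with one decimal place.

56.0%

Top → 97 + 9 = 106
Determined eligible → 97 + 9 + 19 + 21 + 7 = 153
e = 153 / (153 + 16) = 153 / 169 = 0.9053
e × U → 0.9053 × 40 = 36.21
Denominator → 153 + 36.21 = 189.21
RR4 = 106 / 189.21 = 0.5602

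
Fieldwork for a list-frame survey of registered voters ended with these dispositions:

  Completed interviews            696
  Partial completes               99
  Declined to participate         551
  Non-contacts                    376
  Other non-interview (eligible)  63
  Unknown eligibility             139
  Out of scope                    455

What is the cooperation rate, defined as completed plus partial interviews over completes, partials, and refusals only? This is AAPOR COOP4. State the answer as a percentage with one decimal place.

Numerator = 696 + 99 = 795
Denominator = 696 + 99 + 551 = 1346
COOP4 = 795 / 1346 = 0.5906

59.1%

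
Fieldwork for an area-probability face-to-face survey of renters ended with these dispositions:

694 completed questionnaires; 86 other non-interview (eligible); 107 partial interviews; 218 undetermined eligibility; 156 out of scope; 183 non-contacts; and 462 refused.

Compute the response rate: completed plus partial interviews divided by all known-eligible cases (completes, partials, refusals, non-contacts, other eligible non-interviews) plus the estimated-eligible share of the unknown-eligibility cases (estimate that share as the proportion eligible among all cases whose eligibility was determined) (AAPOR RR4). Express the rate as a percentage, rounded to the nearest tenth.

Top → 694 + 107 = 801
Known eligible → 694 + 107 + 462 + 183 + 86 = 1532
e = 1532 / (1532 + 156) = 1532 / 1688 = 0.9076
e × U → 0.9076 × 218 = 197.86
Base → 1532 + 197.86 = 1729.86
RR4 = 801 / 1729.86 = 0.4630

46.3%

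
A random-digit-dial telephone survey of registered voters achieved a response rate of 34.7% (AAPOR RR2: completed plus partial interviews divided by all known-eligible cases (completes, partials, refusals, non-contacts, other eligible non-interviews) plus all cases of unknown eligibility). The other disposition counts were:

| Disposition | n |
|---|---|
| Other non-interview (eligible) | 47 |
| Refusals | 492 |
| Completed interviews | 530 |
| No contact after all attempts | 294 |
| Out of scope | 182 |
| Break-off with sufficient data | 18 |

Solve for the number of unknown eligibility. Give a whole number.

Numerator → 530 + 18 = 548
RR2 = 548 / D = 0.347
D = 548 / 0.347 = 1579.3
Rest of base = 1381
unknown eligibility = 1579.3 − 1381 ≈ 198

198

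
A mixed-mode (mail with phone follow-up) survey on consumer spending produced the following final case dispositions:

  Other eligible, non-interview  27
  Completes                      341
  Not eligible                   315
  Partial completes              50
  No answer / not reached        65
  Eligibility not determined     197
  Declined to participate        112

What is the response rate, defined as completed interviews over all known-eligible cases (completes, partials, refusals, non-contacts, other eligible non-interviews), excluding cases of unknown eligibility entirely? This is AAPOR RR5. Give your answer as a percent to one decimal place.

57.3%

Num = 341
Base = 341 + 50 + 112 + 65 + 27 = 595
RR5 = 341 / 595 = 0.5731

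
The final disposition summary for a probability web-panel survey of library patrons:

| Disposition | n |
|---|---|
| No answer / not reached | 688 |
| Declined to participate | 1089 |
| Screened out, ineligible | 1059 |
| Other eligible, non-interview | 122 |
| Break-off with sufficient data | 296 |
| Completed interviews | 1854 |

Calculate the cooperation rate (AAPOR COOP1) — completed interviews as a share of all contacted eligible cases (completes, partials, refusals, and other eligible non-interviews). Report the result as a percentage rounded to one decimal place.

55.2%

Numerator: 1854
Denominator: 1854 + 296 + 1089 + 122 = 3361
COOP1 = 1854 / 3361 = 0.5516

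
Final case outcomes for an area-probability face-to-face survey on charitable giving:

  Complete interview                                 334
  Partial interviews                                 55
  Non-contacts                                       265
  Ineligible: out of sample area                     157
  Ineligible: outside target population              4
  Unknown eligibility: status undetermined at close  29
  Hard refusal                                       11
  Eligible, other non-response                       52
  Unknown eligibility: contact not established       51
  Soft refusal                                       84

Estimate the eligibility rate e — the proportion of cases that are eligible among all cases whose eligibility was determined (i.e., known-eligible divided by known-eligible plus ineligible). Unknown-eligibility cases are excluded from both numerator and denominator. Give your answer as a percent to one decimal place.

Declined to participate = 11 + 84 = 95
Eligibility not determined = 51 + 29 = 80
Out of scope = 4 + 157 = 161
Known eligible: 334 + 55 + 95 + 265 + 52 = 801
e = 801 / (801 + 161) = 801 / 962 = 0.8326

83.3%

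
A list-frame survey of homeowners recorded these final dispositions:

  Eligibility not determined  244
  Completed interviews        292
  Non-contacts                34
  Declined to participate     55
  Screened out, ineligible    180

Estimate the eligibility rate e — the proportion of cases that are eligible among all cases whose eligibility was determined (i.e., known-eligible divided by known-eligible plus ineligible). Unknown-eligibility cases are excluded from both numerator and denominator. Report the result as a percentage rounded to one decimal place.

67.9%

Eligible (known) = 292 + 55 + 34 = 381
e = 381 / (381 + 180) = 381 / 561 = 0.6791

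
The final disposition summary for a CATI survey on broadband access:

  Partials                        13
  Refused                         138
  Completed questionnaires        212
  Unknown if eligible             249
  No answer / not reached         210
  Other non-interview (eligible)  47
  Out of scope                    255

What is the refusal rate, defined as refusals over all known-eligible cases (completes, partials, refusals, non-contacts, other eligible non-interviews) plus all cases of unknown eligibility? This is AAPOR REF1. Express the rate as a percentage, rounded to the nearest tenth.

15.9%

Top = 138
Denom = 212 + 13 + 138 + 210 + 47 + 249 = 869
REF1 = 138 / 869 = 0.1588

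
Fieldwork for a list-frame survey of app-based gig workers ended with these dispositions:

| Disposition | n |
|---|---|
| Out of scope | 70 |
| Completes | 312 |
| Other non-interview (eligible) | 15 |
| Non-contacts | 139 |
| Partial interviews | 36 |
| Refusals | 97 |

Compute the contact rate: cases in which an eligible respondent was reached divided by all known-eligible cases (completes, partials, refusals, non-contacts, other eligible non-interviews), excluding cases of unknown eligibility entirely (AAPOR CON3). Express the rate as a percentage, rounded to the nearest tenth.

76.8%

Numerator → 312 + 36 + 97 + 15 = 460
Denom → 312 + 36 + 97 + 139 + 15 = 599
CON3 = 460 / 599 = 0.7679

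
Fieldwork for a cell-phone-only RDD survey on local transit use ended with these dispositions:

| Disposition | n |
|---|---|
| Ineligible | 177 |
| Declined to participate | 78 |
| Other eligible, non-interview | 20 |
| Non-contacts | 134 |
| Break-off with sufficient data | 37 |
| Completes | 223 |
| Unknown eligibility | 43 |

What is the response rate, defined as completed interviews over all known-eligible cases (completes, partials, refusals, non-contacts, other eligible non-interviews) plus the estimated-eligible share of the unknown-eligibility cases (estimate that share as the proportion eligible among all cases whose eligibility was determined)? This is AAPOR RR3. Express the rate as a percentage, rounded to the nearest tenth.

42.6%

Numerator → 223
Known eligible → 223 + 37 + 78 + 134 + 20 = 492
e = 492 / (492 + 177) = 492 / 669 = 0.7354
Estimated eligible among unknowns → 0.7354 × 43 = 31.62
Base → 492 + 31.62 = 523.62
RR3 = 223 / 523.62 = 0.4259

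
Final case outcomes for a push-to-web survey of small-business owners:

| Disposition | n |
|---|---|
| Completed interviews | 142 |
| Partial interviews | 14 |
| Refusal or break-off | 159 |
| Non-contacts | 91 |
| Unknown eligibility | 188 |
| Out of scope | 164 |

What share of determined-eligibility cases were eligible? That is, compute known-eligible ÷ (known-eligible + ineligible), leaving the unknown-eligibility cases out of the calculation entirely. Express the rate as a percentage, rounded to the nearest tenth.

Determined eligible → 142 + 14 + 159 + 91 = 406
e = 406 / (406 + 164) = 406 / 570 = 0.7123

71.2%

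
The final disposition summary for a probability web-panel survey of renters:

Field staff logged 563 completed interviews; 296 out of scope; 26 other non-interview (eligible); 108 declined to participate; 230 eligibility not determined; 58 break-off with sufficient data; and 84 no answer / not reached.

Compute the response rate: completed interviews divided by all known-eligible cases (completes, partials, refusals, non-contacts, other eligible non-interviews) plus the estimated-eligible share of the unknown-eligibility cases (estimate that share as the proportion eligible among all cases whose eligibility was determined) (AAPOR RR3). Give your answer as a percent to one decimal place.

55.8%

Top → 563
Known eligible → 563 + 58 + 108 + 84 + 26 = 839
e = 839 / (839 + 296) = 839 / 1135 = 0.7392
Estimated eligible among unknowns → 0.7392 × 230 = 170.02
Base → 839 + 170.02 = 1009.02
RR3 = 563 / 1009.02 = 0.5580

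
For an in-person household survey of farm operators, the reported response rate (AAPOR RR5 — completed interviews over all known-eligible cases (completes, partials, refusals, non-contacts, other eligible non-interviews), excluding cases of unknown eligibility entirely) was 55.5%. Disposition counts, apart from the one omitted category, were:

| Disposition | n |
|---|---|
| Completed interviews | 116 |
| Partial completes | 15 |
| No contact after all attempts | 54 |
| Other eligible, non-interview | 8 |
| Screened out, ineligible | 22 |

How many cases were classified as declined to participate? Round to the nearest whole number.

16

RR5 = 116 / D = 0.555
D = 116 / 0.555 = 209.0
Other denominator terms total 193
declined to participate = 209.0 − 193 ≈ 16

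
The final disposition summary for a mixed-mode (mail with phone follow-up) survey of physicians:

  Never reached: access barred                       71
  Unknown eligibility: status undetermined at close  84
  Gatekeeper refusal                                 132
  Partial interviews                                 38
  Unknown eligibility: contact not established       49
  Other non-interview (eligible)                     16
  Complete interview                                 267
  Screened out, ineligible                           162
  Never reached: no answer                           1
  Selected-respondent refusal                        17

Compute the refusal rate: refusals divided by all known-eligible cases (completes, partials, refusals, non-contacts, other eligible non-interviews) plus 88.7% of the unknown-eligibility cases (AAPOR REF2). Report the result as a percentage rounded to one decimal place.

22.6%

Refusals = 132 + 17 = 149
No contact after all attempts = 1 + 71 = 72
Unknown if eligible = 49 + 84 = 133
Num → 149
Determined eligible → 267 + 38 + 149 + 72 + 16 = 542
e × U → 0.8870 × 133 = 117.97
Denominator → 542 + 117.97 = 659.97
REF2 = 149 / 659.97 = 0.2258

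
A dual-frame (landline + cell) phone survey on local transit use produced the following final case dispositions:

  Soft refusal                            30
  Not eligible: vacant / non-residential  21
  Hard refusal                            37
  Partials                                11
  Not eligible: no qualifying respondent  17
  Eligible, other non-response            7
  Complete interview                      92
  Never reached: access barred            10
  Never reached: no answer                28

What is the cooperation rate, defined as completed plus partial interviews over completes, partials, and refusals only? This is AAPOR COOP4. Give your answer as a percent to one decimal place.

Refused = 37 + 30 = 67
No answer / not reached = 28 + 10 = 38
Ineligible = 17 + 21 = 38
Numerator: 92 + 11 = 103
Base: 92 + 11 + 67 = 170
COOP4 = 103 / 170 = 0.6059

60.6%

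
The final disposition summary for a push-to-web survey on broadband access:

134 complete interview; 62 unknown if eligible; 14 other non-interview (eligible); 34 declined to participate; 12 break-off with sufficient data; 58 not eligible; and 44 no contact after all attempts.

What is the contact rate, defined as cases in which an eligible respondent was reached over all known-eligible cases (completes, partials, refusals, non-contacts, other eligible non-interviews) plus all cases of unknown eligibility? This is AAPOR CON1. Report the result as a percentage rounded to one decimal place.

64.7%

Top = 134 + 12 + 34 + 14 = 194
Denominator = 134 + 12 + 34 + 44 + 14 + 62 = 300
CON1 = 194 / 300 = 0.6467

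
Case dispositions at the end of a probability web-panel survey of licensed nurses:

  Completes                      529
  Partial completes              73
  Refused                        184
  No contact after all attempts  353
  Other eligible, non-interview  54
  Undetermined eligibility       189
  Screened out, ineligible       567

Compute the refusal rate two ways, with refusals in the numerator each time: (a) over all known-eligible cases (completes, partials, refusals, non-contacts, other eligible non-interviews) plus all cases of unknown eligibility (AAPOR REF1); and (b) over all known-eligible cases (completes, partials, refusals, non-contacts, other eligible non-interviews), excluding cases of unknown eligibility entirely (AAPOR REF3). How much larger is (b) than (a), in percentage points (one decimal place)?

Numerator: 184
Denom: 529 + 73 + 184 + 353 + 54 + 189 = 1382
REF1 = 184 / 1382 = 0.1331
Denom: 529 + 73 + 184 + 353 + 54 = 1193
REF3 = 184 / 1193 = 0.1542
Difference = 15.42 − 13.31 = 2.11 percentage points

2.1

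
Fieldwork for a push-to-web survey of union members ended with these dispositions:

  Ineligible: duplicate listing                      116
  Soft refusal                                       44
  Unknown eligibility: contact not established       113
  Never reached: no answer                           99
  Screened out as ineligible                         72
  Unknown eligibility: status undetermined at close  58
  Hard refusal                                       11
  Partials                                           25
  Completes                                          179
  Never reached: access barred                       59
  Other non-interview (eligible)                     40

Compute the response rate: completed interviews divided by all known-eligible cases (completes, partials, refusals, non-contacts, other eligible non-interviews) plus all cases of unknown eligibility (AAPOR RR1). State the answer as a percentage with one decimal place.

28.5%

Refusal or break-off = 11 + 44 = 55
Non-contacts = 99 + 59 = 158
Undetermined eligibility = 113 + 58 = 171
Not eligible = 72 + 116 = 188
Top: 179
Denom: 179 + 25 + 55 + 158 + 40 + 171 = 628
RR1 = 179 / 628 = 0.2850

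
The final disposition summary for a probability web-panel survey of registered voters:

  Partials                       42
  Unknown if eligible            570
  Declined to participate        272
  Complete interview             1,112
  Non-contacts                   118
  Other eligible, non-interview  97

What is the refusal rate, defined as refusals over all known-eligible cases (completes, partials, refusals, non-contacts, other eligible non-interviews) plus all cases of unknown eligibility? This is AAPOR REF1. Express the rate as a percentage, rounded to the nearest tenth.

12.3%

Numerator = 272
Denom = 1112 + 42 + 272 + 118 + 97 + 570 = 2211
REF1 = 272 / 2211 = 0.1230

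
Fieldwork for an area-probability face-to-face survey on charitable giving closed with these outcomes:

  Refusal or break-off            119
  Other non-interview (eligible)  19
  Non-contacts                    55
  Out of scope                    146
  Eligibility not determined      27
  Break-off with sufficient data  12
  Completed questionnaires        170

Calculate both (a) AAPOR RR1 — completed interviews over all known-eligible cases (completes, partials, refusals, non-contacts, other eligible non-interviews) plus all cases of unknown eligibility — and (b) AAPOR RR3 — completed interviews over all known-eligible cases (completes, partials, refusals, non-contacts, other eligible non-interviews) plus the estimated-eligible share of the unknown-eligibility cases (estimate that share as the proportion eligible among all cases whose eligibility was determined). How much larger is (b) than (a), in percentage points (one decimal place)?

Top = 170
Denominator = 170 + 12 + 119 + 55 + 19 + 27 = 402
RR1 = 170 / 402 = 0.4229
Eligible (known) = 170 + 12 + 119 + 55 + 19 = 375
e = 375 / (375 + 146) = 375 / 521 = 0.7198
Estimated eligible among unknowns = 0.7198 × 27 = 19.43
Denominator = 375 + 19.43 = 394.43
RR3 = 170 / 394.43 = 0.4310
Difference = 43.10 − 42.29 = 0.81 percentage points

0.8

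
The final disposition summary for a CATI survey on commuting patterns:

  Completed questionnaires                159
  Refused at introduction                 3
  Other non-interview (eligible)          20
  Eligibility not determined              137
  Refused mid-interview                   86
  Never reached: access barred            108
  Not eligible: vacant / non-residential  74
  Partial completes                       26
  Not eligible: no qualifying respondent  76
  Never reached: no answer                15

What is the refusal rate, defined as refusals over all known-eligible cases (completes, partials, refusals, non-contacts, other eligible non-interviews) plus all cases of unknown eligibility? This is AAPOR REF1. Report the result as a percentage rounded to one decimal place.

16.1%

Refusals = 3 + 86 = 89
No contact after all attempts = 15 + 108 = 123
Not eligible = 76 + 74 = 150
Numerator: 89
Denominator: 159 + 26 + 89 + 123 + 20 + 137 = 554
REF1 = 89 / 554 = 0.1606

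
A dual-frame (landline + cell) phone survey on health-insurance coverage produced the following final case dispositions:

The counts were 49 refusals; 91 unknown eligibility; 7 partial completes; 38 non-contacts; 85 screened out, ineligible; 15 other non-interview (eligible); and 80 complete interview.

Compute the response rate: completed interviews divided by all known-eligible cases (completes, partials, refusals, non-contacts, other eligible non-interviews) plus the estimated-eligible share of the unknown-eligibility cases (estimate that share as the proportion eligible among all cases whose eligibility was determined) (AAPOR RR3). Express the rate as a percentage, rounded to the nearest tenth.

Numerator → 80
Eligible (known) → 80 + 7 + 49 + 38 + 15 = 189
e = 189 / (189 + 85) = 189 / 274 = 0.6898
e × U → 0.6898 × 91 = 62.77
Denominator → 189 + 62.77 = 251.77
RR3 = 80 / 251.77 = 0.3178

31.8%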